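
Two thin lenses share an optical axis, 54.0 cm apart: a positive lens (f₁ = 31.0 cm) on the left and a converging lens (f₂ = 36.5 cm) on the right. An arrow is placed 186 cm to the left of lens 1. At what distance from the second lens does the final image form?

Lens 1: 1/d_i1 = 1/f₁ − 1/d_o1 = 1/(31.0) − 1/(186) = 0.02688, so d_i1 = 37.20 cm.
The intermediate image is 37.20 cm to the right of lens 1, which is 54.0 − (37.20) = 16.80 cm to the left of lens 2, so d_o2 = +16.80 cm.
Lens 2: 1/d_i2 = 1/f₂ − 1/d_o2 = 1/(36.5) − 1/(16.80) = -0.03213, so d_i2 = -31.1 cm.
The final image is virtual, 31.1 cm to the left of lens 2 (overall magnification ≈ -0.37).

31.1 cm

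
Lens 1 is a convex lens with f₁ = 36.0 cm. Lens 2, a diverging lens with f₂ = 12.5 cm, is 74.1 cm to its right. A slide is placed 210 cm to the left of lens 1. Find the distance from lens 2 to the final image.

Lens 1: 1/d_i1 = 1/f₁ − 1/d_o1 = 1/(36.0) − 1/(210) = 0.02302, so d_i1 = 43.45 cm.
The intermediate image is 43.45 cm to the right of lens 1, which is 74.1 − (43.45) = 30.65 cm to the left of lens 2, so d_o2 = +30.65 cm.
Lens 2 is diverging, so f₂ = −12.5 cm.
Lens 2: 1/d_i2 = 1/f₂ − 1/d_o2 = 1/(-12.5) − 1/(30.65) = -0.1126, so d_i2 = -8.88 cm.
The final image is virtual, 8.88 cm to the left of lens 2 (overall magnification ≈ -0.060).

8.88 cm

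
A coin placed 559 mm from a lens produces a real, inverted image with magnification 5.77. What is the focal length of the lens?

f = 476 mm (converging)

m = −d_i/d_o ⇒ d_i = −m·d_o = −(-5.77)·(559) = 3225 mm.
1/f = 1/d_o + 1/d_i = 1/(559) + 1/(3225) = 0.002099, so f = 476 mm.
Since f is positive, the lens is converging.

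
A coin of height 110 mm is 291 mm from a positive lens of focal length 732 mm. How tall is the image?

183 mm

1/d_i = 1/f − 1/d_o = 1/(732.0) − 1/(291) = -0.002070, so d_i = -483.0 mm.
m = −d_i/d_o = +1.660.
|h_i| = |m|·h_o = 1.660 × 110 = 183 mm. The image is virtual, upright and enlarged, on the same side as the object.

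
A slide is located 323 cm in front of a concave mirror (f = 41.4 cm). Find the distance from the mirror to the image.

47.5 cm

Mirror equation: 1/d_i = 1/f − 1/d_o = 1/(41.40) − 1/(323) = 0.02415 − 0.003096 = 0.02106, so d_i = 47.5 cm.
The image is real, inverted and reduced, in front of the mirror.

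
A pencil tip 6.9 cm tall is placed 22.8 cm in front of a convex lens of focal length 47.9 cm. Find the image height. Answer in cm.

1/d_i = 1/f − 1/d_o = 1/(47.90) − 1/(22.8) = -0.02298, so d_i = -43.51 cm.
m = −d_i/d_o = +1.908.
|h_i| = |m|·h_o = 1.908 × 6.9 = 13.2 cm. The image is virtual, upright and enlarged, on the same side as the object.

13.2 cm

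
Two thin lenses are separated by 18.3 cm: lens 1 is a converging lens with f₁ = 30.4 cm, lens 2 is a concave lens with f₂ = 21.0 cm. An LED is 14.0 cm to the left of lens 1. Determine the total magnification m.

m = +0.597

Lens 1: 1/d_i1 = 1/(30.4) − 1/(14.0) = -0.03853, so d_i1 = -25.95 cm; m₁ = −d_i1/d_o1 = +1.854.
d_o2 = 18.3 − (-25.95) = 44.25 cm.
f₂ = −21.0 cm (diverging).
Lens 2: 1/d_i2 = 1/(-21.0) − 1/(44.25) = -0.07022, so d_i2 = -14.24 cm; m₂ = −d_i2/d_o2 = +0.3218.
m = m₁·m₂ = (+1.854)(+0.3218) = +0.597.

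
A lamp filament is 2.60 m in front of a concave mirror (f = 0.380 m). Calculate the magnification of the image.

1/d_i = 1/f − 1/d_o = 1/(0.3800) − 1/(2.60) = 2.247, so d_i = 0.4450 m.
m = −d_i/d_o = −(0.4450)/(2.60) = -0.171.
The image is real, inverted and reduced, in front of the mirror.

m = -0.171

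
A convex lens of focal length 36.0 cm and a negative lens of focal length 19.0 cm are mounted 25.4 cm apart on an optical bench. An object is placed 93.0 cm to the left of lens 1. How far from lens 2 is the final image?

Lens 1: 1/d_i1 = 1/f₁ − 1/d_o1 = 1/(36.0) − 1/(93.0) = 0.01703, so d_i1 = 58.74 cm.
The intermediate image is 58.74 cm to the right of lens 1, which lies 33.34 cm to the right of lens 2 — a virtual object — so d_o2 = −33.34 cm.
Lens 2 is diverging, so f₂ = −19.0 cm.
Lens 2: 1/d_i2 = 1/f₂ − 1/d_o2 = 1/(-19.0) − 1/(-33.34) = -0.02264, so d_i2 = -44.2 cm.
The final image is virtual, 44.2 cm to the left of lens 2 (overall magnification ≈ 0.84).

44.2 cm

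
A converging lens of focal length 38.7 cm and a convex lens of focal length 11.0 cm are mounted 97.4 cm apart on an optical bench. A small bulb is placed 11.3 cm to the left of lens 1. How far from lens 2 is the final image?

Lens 1: 1/d_i1 = 1/f₁ − 1/d_o1 = 1/(38.7) − 1/(11.3) = -0.06266, so d_i1 = -15.96 cm.
The intermediate image is 15.96 cm to the left of lens 1 (virtual), which is 97.4 − (-15.96) = 113.4 cm to the left of lens 2, so d_o2 = +113.4 cm.
Lens 2: 1/d_i2 = 1/f₂ − 1/d_o2 = 1/(11.0) − 1/(113.4) = 0.08209, so d_i2 = 12.2 cm.
The final image is real, 12.2 cm to the right of lens 2 (overall magnification ≈ -0.15).

12.2 cm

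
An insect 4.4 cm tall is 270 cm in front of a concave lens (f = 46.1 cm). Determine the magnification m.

m = +0.146

For a concave lens, f = -46.1 cm.
1/d_i = 1/f − 1/d_o = 1/(-46.10) − 1/(270) = -0.02540, so d_i = -39.38 cm.
m = −d_i/d_o = −(-39.38)/(270) = +0.146.
The image is virtual, upright and reduced, on the same side as the object.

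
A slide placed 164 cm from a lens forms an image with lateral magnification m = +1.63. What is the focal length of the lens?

f = 424 cm (converging)

m = −d_i/d_o ⇒ d_i = −m·d_o = −(+1.63)·(164) = -267.3 cm.
1/f = 1/d_o + 1/d_i = 1/(164) + 1/(-267.3) = 0.002356, so f = 424 cm.
Since f is positive, the lens is converging.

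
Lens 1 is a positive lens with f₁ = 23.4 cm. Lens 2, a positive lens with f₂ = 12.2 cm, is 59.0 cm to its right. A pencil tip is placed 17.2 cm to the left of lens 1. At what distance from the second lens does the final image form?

Lens 1: 1/d_i1 = 1/f₁ − 1/d_o1 = 1/(23.4) − 1/(17.2) = -0.01540, so d_i1 = -64.92 cm.
The intermediate image is 64.92 cm to the left of lens 1 (virtual), which is 59.0 − (-64.92) = 123.9 cm to the left of lens 2, so d_o2 = +123.9 cm.
Lens 2: 1/d_i2 = 1/f₂ − 1/d_o2 = 1/(12.2) − 1/(123.9) = 0.07390, so d_i2 = 13.5 cm.
The final image is real, 13.5 cm to the right of lens 2 (overall magnification ≈ -0.41).

13.5 cm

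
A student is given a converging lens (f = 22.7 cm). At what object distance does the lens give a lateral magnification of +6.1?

m = −d_i/d_o ⇒ d_i = −m·d_o.
1/f = 1/d_o + 1/d_i = 1/d_o − 1/(m·d_o) = (1 − 1/m)/d_o, so d_o = f(1 − 1/m) = (22.70)(1 − 1/(+6.1)) = 19.0 cm.

19.0 cm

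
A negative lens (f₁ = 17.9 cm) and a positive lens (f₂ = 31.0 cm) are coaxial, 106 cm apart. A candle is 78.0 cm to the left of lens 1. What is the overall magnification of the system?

m = -0.0646

f₁ = −17.9 cm (diverging).
Lens 1: 1/d_i1 = 1/(-17.9) − 1/(78.0) = -0.06869, so d_i1 = -14.56 cm; m₁ = −d_i1/d_o1 = +0.1867.
d_o2 = 106 − (-14.56) = 120.6 cm.
Lens 2: 1/d_i2 = 1/(31.0) − 1/(120.6) = 0.02397, so d_i2 = 41.73 cm; m₂ = −d_i2/d_o2 = -0.3460.
m = m₁·m₂ = (+0.1867)(-0.3460) = -0.0646.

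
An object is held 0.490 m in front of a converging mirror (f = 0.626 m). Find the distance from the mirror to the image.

Mirror equation: 1/s_i = 1/f − 1/s_o = 1/(0.6260) − 1/(0.490) = 1.597 − 2.041 = -0.4434, so s_i = -2.26 m.
The image is virtual, upright and enlarged, behind the mirror.

2.26 m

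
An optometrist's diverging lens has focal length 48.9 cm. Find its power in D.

For a diverging lens, f = −48.9 cm.
f = -48.9 cm = -0.489 m.
P = 1/f = 1/(-0.489 m) = -2.04 D.

P = -2.04 D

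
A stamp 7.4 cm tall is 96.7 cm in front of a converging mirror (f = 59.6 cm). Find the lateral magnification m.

1/d_i = 1/f − 1/d_o = 1/(59.60) − 1/(96.7) = 0.006437, so d_i = 155.3 cm.
m = −d_i/d_o = −(155.3)/(96.7) = -1.61.
The image is real, inverted and enlarged, in front of the mirror.

m = -1.61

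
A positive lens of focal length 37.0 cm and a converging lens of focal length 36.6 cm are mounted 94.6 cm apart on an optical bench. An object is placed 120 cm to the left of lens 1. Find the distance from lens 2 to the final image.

334 cm

Lens 1: 1/d_i1 = 1/f₁ − 1/d_o1 = 1/(37.0) − 1/(120) = 0.01869, so d_i1 = 53.49 cm.
The intermediate image is 53.49 cm to the right of lens 1, which is 94.6 − (53.49) = 41.11 cm to the left of lens 2, so d_o2 = +41.11 cm.
Lens 2: 1/d_i2 = 1/f₂ − 1/d_o2 = 1/(36.6) − 1/(41.11) = 0.002997, so d_i2 = 334 cm.
The final image is real, 334 cm to the right of lens 2 (overall magnification ≈ 3.6).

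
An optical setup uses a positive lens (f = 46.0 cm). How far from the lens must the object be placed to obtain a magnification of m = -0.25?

m = −d_i/d_o ⇒ d_i = −m·d_o.
1/f = 1/d_o + 1/d_i = 1/d_o − 1/(m·d_o) = (1 − 1/m)/d_o, so d_o = f(1 − 1/m) = (46.00)(1 − 1/(-0.25)) = 230 cm.

230 cm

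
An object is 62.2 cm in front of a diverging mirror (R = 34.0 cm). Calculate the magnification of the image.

m = +0.215

f = R/2 = 34.0/2 = 17.00 cm; for a diverging mirror, f = -17.00 cm.
1/d_i = 1/f − 1/d_o = 1/(-17.00) − 1/(62.2) = -0.07490, so d_i = -13.35 cm.
m = −d_i/d_o = −(-13.35)/(62.2) = +0.215.
The image is virtual, upright and reduced, behind the mirror.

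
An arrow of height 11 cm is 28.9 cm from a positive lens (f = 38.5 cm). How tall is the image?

1/d_i = 1/f − 1/d_o = 1/(38.50) − 1/(28.9) = -0.008628, so d_i = -115.9 cm.
m = −d_i/d_o = +4.010.
|h_i| = |m|·h_o = 4.010 × 11 = 44.1 cm. The image is virtual, upright and enlarged, on the same side as the object.

44.1 cm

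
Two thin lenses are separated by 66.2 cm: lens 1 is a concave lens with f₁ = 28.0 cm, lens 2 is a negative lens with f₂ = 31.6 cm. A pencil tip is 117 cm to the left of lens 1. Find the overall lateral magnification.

f₁ = −28.0 cm (diverging).
Lens 1: 1/d_i1 = 1/(-28.0) − 1/(117) = -0.04426, so d_i1 = -22.59 cm; m₁ = −d_i1/d_o1 = +0.1931.
d_o2 = 66.2 − (-22.59) = 88.79 cm.
f₂ = −31.6 cm (diverging).
Lens 2: 1/d_i2 = 1/(-31.6) − 1/(88.79) = -0.04291, so d_i2 = -23.31 cm; m₂ = −d_i2/d_o2 = +0.2625.
m = m₁·m₂ = (+0.1931)(+0.2625) = +0.0507.

m = +0.0507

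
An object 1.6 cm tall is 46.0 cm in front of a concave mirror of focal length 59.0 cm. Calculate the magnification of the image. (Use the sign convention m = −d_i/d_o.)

m = +4.54

1/d_i = 1/f − 1/d_o = 1/(59.00) − 1/(46.0) = -0.004790, so d_i = -208.8 cm.
m = −d_i/d_o = −(-208.8)/(46.0) = +4.54.
The image is virtual, upright and enlarged, behind the mirror.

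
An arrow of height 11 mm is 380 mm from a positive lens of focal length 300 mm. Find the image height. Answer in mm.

41.2 mm

1/d_i = 1/f − 1/d_o = 1/(300.0) − 1/(380) = 0.0007018, so d_i = 1425 mm.
m = −d_i/d_o = -3.750.
|h_i| = |m|·h_o = 3.750 × 11 = 41.2 mm. The image is real, inverted and enlarged, on the far side of the lens.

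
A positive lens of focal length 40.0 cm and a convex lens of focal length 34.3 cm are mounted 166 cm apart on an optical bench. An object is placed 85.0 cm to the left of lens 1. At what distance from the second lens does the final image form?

Lens 1: 1/d_i1 = 1/f₁ − 1/d_o1 = 1/(40.0) − 1/(85.0) = 0.01324, so d_i1 = 75.56 cm.
The intermediate image is 75.56 cm to the right of lens 1, which is 166 − (75.56) = 90.44 cm to the left of lens 2, so d_o2 = +90.44 cm.
Lens 2: 1/d_i2 = 1/f₂ − 1/d_o2 = 1/(34.3) − 1/(90.44) = 0.01810, so d_i2 = 55.3 cm.
The final image is real, 55.3 cm to the right of lens 2 (overall magnification ≈ 0.54).

55.3 cm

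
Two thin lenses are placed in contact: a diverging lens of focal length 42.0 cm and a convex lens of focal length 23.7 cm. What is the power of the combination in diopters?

P₁ = 1/f₁ = 1/(-0.420 m) = -2.381 D; P₂ = 1/f₂ = 1/(0.237 m) = +4.219 D.
For thin lenses in contact, P = P₁ + P₂ = (-2.381) + (+4.219) = +1.84 D.

P = +1.84 D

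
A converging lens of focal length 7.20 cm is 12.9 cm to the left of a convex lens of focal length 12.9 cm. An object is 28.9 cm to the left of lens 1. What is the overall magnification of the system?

m = -0.446

Lens 1: 1/d_i1 = 1/(7.20) − 1/(28.9) = 0.1043, so d_i1 = 9.589 cm; m₁ = −d_i1/d_o1 = -0.3318.
d_o2 = 12.9 − (9.589) = 3.311 cm.
Lens 2: 1/d_i2 = 1/(12.9) − 1/(3.311) = -0.2245, so d_i2 = -4.454 cm; m₂ = −d_i2/d_o2 = +1.345.
m = m₁·m₂ = (-0.3318)(+1.345) = -0.446.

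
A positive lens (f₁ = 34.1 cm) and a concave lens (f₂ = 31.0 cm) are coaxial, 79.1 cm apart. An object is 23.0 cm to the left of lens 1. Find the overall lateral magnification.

m = +0.527

Lens 1: 1/d_i1 = 1/(34.1) − 1/(23.0) = -0.01415, so d_i1 = -70.66 cm; m₁ = −d_i1/d_o1 = +3.072.
d_o2 = 79.1 − (-70.66) = 149.8 cm.
f₂ = −31.0 cm (diverging).
Lens 2: 1/d_i2 = 1/(-31.0) − 1/(149.8) = -0.03893, so d_i2 = -25.68 cm; m₂ = −d_i2/d_o2 = +0.1715.
m = m₁·m₂ = (+3.072)(+0.1715) = +0.527.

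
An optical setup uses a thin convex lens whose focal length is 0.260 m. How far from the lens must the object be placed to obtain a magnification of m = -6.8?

0.298 m

m = −d_i/d_o ⇒ d_i = −m·d_o.
1/f = 1/d_o + 1/d_i = 1/d_o − 1/(m·d_o) = (1 − 1/m)/d_o, so d_o = f(1 − 1/m) = (0.2600)(1 − 1/(-6.8)) = 0.298 m.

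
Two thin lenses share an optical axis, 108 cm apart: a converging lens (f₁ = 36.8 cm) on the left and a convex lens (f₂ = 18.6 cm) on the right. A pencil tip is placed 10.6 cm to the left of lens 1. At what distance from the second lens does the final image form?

Lens 1: 1/d_i1 = 1/f₁ − 1/d_o1 = 1/(36.8) − 1/(10.6) = -0.06717, so d_i1 = -14.89 cm.
The intermediate image is 14.89 cm to the left of lens 1 (virtual), which is 108 − (-14.89) = 122.9 cm to the left of lens 2, so d_o2 = +122.9 cm.
Lens 2: 1/d_i2 = 1/f₂ − 1/d_o2 = 1/(18.6) − 1/(122.9) = 0.04563, so d_i2 = 21.9 cm.
The final image is real, 21.9 cm to the right of lens 2 (overall magnification ≈ -0.25).

21.9 cm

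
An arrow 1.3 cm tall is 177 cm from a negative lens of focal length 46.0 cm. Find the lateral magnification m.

m = +0.206

For a negative lens, f = -46.0 cm.
1/d_i = 1/f − 1/d_o = 1/(-46.00) − 1/(177) = -0.02739, so d_i = -36.51 cm.
m = −d_i/d_o = −(-36.51)/(177) = +0.206.
The image is virtual, upright and reduced, on the same side as the object.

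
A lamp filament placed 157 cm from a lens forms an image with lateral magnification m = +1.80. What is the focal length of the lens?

m = −d_i/d_o ⇒ d_i = −m·d_o = −(+1.80)·(157) = -282.6 cm.
1/f = 1/d_o + 1/d_i = 1/(157) + 1/(-282.6) = 0.002831, so f = 353 cm.
Since f is positive, the lens is converging.

f = 353 cm (converging)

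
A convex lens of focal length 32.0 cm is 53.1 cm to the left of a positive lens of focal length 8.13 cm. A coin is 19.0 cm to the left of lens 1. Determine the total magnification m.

Lens 1: 1/d_i1 = 1/(32.0) − 1/(19.0) = -0.02138, so d_i1 = -46.77 cm; m₁ = −d_i1/d_o1 = +2.462.
d_o2 = 53.1 − (-46.77) = 99.87 cm.
Lens 2: 1/d_i2 = 1/(8.13) − 1/(99.87) = 0.1130, so d_i2 = 8.850 cm; m₂ = −d_i2/d_o2 = -0.08862.
m = m₁·m₂ = (+2.462)(-0.08862) = -0.218.

m = -0.218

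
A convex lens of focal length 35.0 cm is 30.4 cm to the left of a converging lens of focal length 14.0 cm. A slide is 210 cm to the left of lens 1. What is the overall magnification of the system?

Lens 1: 1/d_i1 = 1/(35.0) − 1/(210) = 0.02381, so d_i1 = 42.00 cm; m₁ = −d_i1/d_o1 = -0.2000.
d_o2 = 30.4 − (42.00) = -11.60 cm (virtual object).
Lens 2: 1/d_i2 = 1/(14.0) − 1/(-11.60) = 0.1576, so d_i2 = 6.344 cm; m₂ = −d_i2/d_o2 = +0.5469.
m = m₁·m₂ = (-0.2000)(+0.5469) = -0.109.

m = -0.109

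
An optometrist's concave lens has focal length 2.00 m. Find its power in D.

P = -0.500 D

For a concave lens, f = −2.00 m.
P = 1/f = 1/(-2.00 m) = -0.500 D.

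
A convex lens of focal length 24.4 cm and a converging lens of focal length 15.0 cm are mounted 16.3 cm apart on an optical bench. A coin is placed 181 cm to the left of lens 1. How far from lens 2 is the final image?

6.64 cm

Lens 1: 1/d_i1 = 1/f₁ − 1/d_o1 = 1/(24.4) − 1/(181) = 0.03546, so d_i1 = 28.20 cm.
The intermediate image is 28.20 cm to the right of lens 1, which lies 11.90 cm to the right of lens 2 — a virtual object — so d_o2 = −11.90 cm.
Lens 2: 1/d_i2 = 1/f₂ − 1/d_o2 = 1/(15.0) − 1/(-11.90) = 0.1507, so d_i2 = 6.64 cm.
The final image is real, 6.64 cm to the right of lens 2 (overall magnification ≈ -0.087).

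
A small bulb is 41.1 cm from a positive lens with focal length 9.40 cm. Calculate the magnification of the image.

m = -0.297

1/d_i = 1/f − 1/d_o = 1/(9.400) − 1/(41.1) = 0.08205, so d_i = 12.19 cm.
m = −d_i/d_o = −(12.19)/(41.1) = -0.297.
The image is real, inverted and reduced, on the far side of the lens.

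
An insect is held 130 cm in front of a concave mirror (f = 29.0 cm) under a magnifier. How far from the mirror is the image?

37.3 cm

Mirror equation: 1/d_i = 1/f − 1/d_o = 1/(29.00) − 1/(130) = 0.03448 − 0.007692 = 0.02679, so d_i = 37.3 cm.
The image is real, inverted and reduced, in front of the mirror.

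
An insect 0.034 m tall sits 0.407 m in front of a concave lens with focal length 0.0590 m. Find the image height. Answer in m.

0.00430 m

For a concave lens, f = -0.0590 m.
1/d_i = 1/f − 1/d_o = 1/(-0.05900) − 1/(0.407) = -19.41, so d_i = -0.05153 m.
m = −d_i/d_o = +0.1266.
|h_i| = |m|·h_o = 0.1266 × 0.034 = 0.00430 m. The image is virtual, upright and reduced, on the same side as the object.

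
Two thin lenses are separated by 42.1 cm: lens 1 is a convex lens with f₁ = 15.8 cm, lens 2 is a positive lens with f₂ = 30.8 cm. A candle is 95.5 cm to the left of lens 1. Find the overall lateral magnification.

m = -0.800

Lens 1: 1/d_i1 = 1/(15.8) − 1/(95.5) = 0.05282, so d_i1 = 18.93 cm; m₁ = −d_i1/d_o1 = -0.1982.
d_o2 = 42.1 − (18.93) = 23.17 cm.
Lens 2: 1/d_i2 = 1/(30.8) − 1/(23.17) = -0.01069, so d_i2 = -93.53 cm; m₂ = −d_i2/d_o2 = +4.037.
m = m₁·m₂ = (-0.1982)(+4.037) = -0.800.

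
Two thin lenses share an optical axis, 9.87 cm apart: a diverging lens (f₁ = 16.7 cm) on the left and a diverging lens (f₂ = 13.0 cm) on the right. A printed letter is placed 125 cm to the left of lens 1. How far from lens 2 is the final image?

Lens 1 is diverging, so f₁ = −16.7 cm.
Lens 1: 1/d_i1 = 1/f₁ − 1/d_o1 = 1/(-16.7) − 1/(125) = -0.06788, so d_i1 = -14.73 cm.
The intermediate image is 14.73 cm to the left of lens 1 (virtual), which is 9.87 − (-14.73) = 24.60 cm to the left of lens 2, so d_o2 = +24.60 cm.
Lens 2 is diverging, so f₂ = −13.0 cm.
Lens 2: 1/d_i2 = 1/f₂ − 1/d_o2 = 1/(-13.0) − 1/(24.60) = -0.1176, so d_i2 = -8.51 cm.
The final image is virtual, 8.51 cm to the left of lens 2 (overall magnification ≈ 0.041).

8.51 cm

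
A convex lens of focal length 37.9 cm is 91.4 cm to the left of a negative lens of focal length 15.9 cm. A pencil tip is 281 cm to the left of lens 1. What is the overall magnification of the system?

m = -0.0390

Lens 1: 1/d_i1 = 1/(37.9) − 1/(281) = 0.02283, so d_i1 = 43.81 cm; m₁ = −d_i1/d_o1 = -0.1559.
d_o2 = 91.4 − (43.81) = 47.59 cm.
f₂ = −15.9 cm (diverging).
Lens 2: 1/d_i2 = 1/(-15.9) − 1/(47.59) = -0.08391, so d_i2 = -11.92 cm; m₂ = −d_i2/d_o2 = +0.2504.
m = m₁·m₂ = (-0.1559)(+0.2504) = -0.0390.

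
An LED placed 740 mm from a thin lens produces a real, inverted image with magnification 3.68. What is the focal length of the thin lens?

f = 582 mm (converging)

m = −d_i/d_o ⇒ d_i = −m·d_o = −(-3.68)·(740) = 2723 mm.
1/f = 1/d_o + 1/d_i = 1/(740) + 1/(2723) = 0.001719, so f = 582 mm.
Since f is positive, the thin lens is converging.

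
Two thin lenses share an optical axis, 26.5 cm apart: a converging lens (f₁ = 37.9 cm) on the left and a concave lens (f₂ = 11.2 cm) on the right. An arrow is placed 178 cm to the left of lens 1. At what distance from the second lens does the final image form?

Lens 1: 1/d_i1 = 1/f₁ − 1/d_o1 = 1/(37.9) − 1/(178) = 0.02077, so d_i1 = 48.15 cm.
The intermediate image is 48.15 cm to the right of lens 1, which lies 21.65 cm to the right of lens 2 — a virtual object — so d_o2 = −21.65 cm.
Lens 2 is diverging, so f₂ = −11.2 cm.
Lens 2: 1/d_i2 = 1/f₂ − 1/d_o2 = 1/(-11.2) − 1/(-21.65) = -0.04310, so d_i2 = -23.2 cm.
The final image is virtual, 23.2 cm to the left of lens 2 (overall magnification ≈ 0.29).

23.2 cm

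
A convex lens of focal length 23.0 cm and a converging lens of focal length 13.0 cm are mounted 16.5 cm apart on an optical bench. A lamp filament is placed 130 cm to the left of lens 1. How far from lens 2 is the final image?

Lens 1: 1/d_i1 = 1/f₁ − 1/d_o1 = 1/(23.0) − 1/(130) = 0.03579, so d_i1 = 27.94 cm.
The intermediate image is 27.94 cm to the right of lens 1, which lies 11.44 cm to the right of lens 2 — a virtual object — so d_o2 = −11.44 cm.
Lens 2: 1/d_i2 = 1/f₂ − 1/d_o2 = 1/(13.0) − 1/(-11.44) = 0.1643, so d_i2 = 6.09 cm.
The final image is real, 6.09 cm to the right of lens 2 (overall magnification ≈ -0.11).

6.09 cm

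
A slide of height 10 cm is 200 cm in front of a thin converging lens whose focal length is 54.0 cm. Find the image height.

1/d_i = 1/f − 1/d_o = 1/(54.00) − 1/(200) = 0.01352, so d_i = 73.97 cm.
m = −d_i/d_o = -0.3699.
|h_i| = |m|·h_o = 0.3699 × 10 = 3.70 cm. The image is real, inverted and reduced, on the far side of the lens.

3.70 cm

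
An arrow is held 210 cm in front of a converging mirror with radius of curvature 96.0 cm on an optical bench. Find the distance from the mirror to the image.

62.2 cm

f = R/2 = 96.0/2 = 48.00 cm.
Mirror equation: 1/q = 1/f − 1/p = 1/(48.00) − 1/(210) = 0.02083 − 0.004762 = 0.01607, so q = 62.2 cm.
The image is real, inverted and reduced, in front of the mirror.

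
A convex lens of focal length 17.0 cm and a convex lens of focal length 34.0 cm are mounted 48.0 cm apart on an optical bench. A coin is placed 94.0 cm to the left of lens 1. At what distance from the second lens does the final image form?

137 cm

Lens 1: 1/d_i1 = 1/f₁ − 1/d_o1 = 1/(17.0) − 1/(94.0) = 0.04819, so d_i1 = 20.75 cm.
The intermediate image is 20.75 cm to the right of lens 1, which is 48.0 − (20.75) = 27.25 cm to the left of lens 2, so d_o2 = +27.25 cm.
Lens 2: 1/d_i2 = 1/f₂ − 1/d_o2 = 1/(34.0) − 1/(27.25) = -0.007285, so d_i2 = -137 cm.
The final image is virtual, 137 cm to the left of lens 2 (overall magnification ≈ -1.1).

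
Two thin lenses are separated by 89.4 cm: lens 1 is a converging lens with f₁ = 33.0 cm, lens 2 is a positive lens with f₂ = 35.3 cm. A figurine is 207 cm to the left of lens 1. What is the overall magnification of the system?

Lens 1: 1/d_i1 = 1/(33.0) − 1/(207) = 0.02547, so d_i1 = 39.26 cm; m₁ = −d_i1/d_o1 = -0.1897.
d_o2 = 89.4 − (39.26) = 50.14 cm.
Lens 2: 1/d_i2 = 1/(35.3) − 1/(50.14) = 0.008384, so d_i2 = 119.3 cm; m₂ = −d_i2/d_o2 = -2.379.
m = m₁·m₂ = (-0.1897)(-2.379) = +0.451.

m = +0.451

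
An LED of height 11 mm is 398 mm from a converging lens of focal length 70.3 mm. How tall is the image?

2.36 mm

1/d_i = 1/f − 1/d_o = 1/(70.30) − 1/(398) = 0.01171, so d_i = 85.38 mm.
m = −d_i/d_o = -0.2145.
|h_i| = |m|·h_o = 0.2145 × 11 = 2.36 mm. The image is real, inverted and reduced, on the far side of the lens.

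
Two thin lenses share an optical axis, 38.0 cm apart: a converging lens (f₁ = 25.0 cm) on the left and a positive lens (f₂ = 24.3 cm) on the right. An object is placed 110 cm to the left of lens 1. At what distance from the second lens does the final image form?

7.36 cm

Lens 1: 1/d_i1 = 1/f₁ − 1/d_o1 = 1/(25.0) − 1/(110) = 0.03091, so d_i1 = 32.35 cm.
The intermediate image is 32.35 cm to the right of lens 1, which is 38.0 − (32.35) = 5.650 cm to the left of lens 2, so d_o2 = +5.650 cm.
Lens 2: 1/d_i2 = 1/f₂ − 1/d_o2 = 1/(24.3) − 1/(5.650) = -0.1358, so d_i2 = -7.36 cm.
The final image is virtual, 7.36 cm to the left of lens 2 (overall magnification ≈ -0.38).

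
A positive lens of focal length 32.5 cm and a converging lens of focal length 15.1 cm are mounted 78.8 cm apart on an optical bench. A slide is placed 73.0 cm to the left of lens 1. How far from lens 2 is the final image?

Lens 1: 1/d_i1 = 1/f₁ − 1/d_o1 = 1/(32.5) − 1/(73.0) = 0.01707, so d_i1 = 58.58 cm.
The intermediate image is 58.58 cm to the right of lens 1, which is 78.8 − (58.58) = 20.22 cm to the left of lens 2, so d_o2 = +20.22 cm.
Lens 2: 1/d_i2 = 1/f₂ − 1/d_o2 = 1/(15.1) − 1/(20.22) = 0.01677, so d_i2 = 59.6 cm.
The final image is real, 59.6 cm to the right of lens 2 (overall magnification ≈ 2.4).

59.6 cm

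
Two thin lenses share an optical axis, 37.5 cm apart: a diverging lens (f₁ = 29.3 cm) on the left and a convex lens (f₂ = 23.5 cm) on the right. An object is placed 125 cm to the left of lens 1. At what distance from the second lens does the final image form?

Lens 1 is diverging, so f₁ = −29.3 cm.
Lens 1: 1/d_i1 = 1/f₁ − 1/d_o1 = 1/(-29.3) − 1/(125) = -0.04213, so d_i1 = -23.74 cm.
The intermediate image is 23.74 cm to the left of lens 1 (virtual), which is 37.5 − (-23.74) = 61.24 cm to the left of lens 2, so d_o2 = +61.24 cm.
Lens 2: 1/d_i2 = 1/f₂ − 1/d_o2 = 1/(23.5) − 1/(61.24) = 0.02622, so d_i2 = 38.1 cm.
The final image is real, 38.1 cm to the right of lens 2 (overall magnification ≈ -0.12).

38.1 cm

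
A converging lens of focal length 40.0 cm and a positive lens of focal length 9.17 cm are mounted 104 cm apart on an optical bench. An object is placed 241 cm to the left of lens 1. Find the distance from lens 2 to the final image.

Lens 1: 1/d_i1 = 1/f₁ − 1/d_o1 = 1/(40.0) − 1/(241) = 0.02085, so d_i1 = 47.96 cm.
The intermediate image is 47.96 cm to the right of lens 1, which is 104 − (47.96) = 56.04 cm to the left of lens 2, so d_o2 = +56.04 cm.
Lens 2: 1/d_i2 = 1/f₂ − 1/d_o2 = 1/(9.17) − 1/(56.04) = 0.09121, so d_i2 = 11.0 cm.
The final image is real, 11.0 cm to the right of lens 2 (overall magnification ≈ 0.039).

11.0 cm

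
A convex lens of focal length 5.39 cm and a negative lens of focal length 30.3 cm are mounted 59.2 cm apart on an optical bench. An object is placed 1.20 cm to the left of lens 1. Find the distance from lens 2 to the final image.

20.2 cm

Lens 1: 1/d_i1 = 1/f₁ − 1/d_o1 = 1/(5.39) − 1/(1.20) = -0.6478, so d_i1 = -1.544 cm.
The intermediate image is 1.544 cm to the left of lens 1 (virtual), which is 59.2 − (-1.544) = 60.74 cm to the left of lens 2, so d_o2 = +60.74 cm.
Lens 2 is diverging, so f₂ = −30.3 cm.
Lens 2: 1/d_i2 = 1/f₂ − 1/d_o2 = 1/(-30.3) − 1/(60.74) = -0.04947, so d_i2 = -20.2 cm.
The final image is virtual, 20.2 cm to the left of lens 2 (overall magnification ≈ 0.43).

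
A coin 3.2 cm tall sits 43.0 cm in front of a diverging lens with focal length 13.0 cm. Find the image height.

0.743 cm

For a diverging lens, f = -13.0 cm.
1/d_i = 1/f − 1/d_o = 1/(-13.00) − 1/(43.0) = -0.1002, so d_i = -9.982 cm.
m = −d_i/d_o = +0.2321.
|h_i| = |m|·h_o = 0.2321 × 3.2 = 0.743 cm. The image is virtual, upright and reduced, on the same side as the object.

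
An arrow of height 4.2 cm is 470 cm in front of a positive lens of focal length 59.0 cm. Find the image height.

0.603 cm

1/d_i = 1/f − 1/d_o = 1/(59.00) − 1/(470) = 0.01482, so d_i = 67.47 cm.
m = −d_i/d_o = -0.1436.
|h_i| = |m|·h_o = 0.1436 × 4.2 = 0.603 cm. The image is real, inverted and reduced, on the far side of the lens.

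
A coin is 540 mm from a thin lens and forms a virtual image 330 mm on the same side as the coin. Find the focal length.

Virtual image ⇒ d_i = −330 mm.
1/f = 1/d_o + 1/d_i = 1/(540) + 1/(-330) = -0.001178, so f = -849 mm.
Since f is negative, the thin lens is diverging.

f = -849 mm (diverging)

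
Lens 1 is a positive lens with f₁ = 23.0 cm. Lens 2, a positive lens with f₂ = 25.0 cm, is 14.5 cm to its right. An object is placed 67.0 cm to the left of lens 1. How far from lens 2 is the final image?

Lens 1: 1/d_i1 = 1/f₁ − 1/d_o1 = 1/(23.0) − 1/(67.0) = 0.02855, so d_i1 = 35.02 cm.
The intermediate image is 35.02 cm to the right of lens 1, which lies 20.52 cm to the right of lens 2 — a virtual object — so d_o2 = −20.52 cm.
Lens 2: 1/d_i2 = 1/f₂ − 1/d_o2 = 1/(25.0) − 1/(-20.52) = 0.08873, so d_i2 = 11.3 cm.
The final image is real, 11.3 cm to the right of lens 2 (overall magnification ≈ -0.29).

11.3 cm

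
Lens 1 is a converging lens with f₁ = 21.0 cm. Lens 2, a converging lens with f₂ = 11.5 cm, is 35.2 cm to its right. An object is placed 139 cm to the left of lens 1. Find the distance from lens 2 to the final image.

116 cm

Lens 1: 1/d_i1 = 1/f₁ − 1/d_o1 = 1/(21.0) − 1/(139) = 0.04042, so d_i1 = 24.74 cm.
The intermediate image is 24.74 cm to the right of lens 1, which is 35.2 − (24.74) = 10.46 cm to the left of lens 2, so d_o2 = +10.46 cm.
Lens 2: 1/d_i2 = 1/f₂ − 1/d_o2 = 1/(11.5) − 1/(10.46) = -0.008646, so d_i2 = -116 cm.
The final image is virtual, 116 cm to the left of lens 2 (overall magnification ≈ -2.0).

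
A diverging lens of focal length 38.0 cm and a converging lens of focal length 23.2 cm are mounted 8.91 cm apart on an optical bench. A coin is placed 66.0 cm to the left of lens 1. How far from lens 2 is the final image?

Lens 1 is diverging, so f₁ = −38.0 cm.
Lens 1: 1/d_i1 = 1/f₁ − 1/d_o1 = 1/(-38.0) − 1/(66.0) = -0.04147, so d_i1 = -24.12 cm.
The intermediate image is 24.12 cm to the left of lens 1 (virtual), which is 8.91 − (-24.12) = 33.03 cm to the left of lens 2, so d_o2 = +33.03 cm.
Lens 2: 1/d_i2 = 1/f₂ − 1/d_o2 = 1/(23.2) − 1/(33.03) = 0.01283, so d_i2 = 78.0 cm.
The final image is real, 78.0 cm to the right of lens 2 (overall magnification ≈ -0.86).

78.0 cm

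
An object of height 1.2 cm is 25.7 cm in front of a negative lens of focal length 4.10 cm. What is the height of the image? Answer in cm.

For a negative lens, f = -4.10 cm.
1/d_i = 1/f − 1/d_o = 1/(-4.100) − 1/(25.7) = -0.2828, so d_i = -3.536 cm.
m = −d_i/d_o = +0.1376.
|h_i| = |m|·h_o = 0.1376 × 1.2 = 0.165 cm. The image is virtual, upright and reduced, on the same side as the object.

0.165 cm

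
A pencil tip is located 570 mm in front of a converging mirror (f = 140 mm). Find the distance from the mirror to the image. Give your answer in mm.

186 mm

Mirror equation: 1/d_i = 1/f − 1/d_o = 1/(140.0) − 1/(570) = 0.007143 − 0.001754 = 0.005388, so d_i = 186 mm.
The image is real, inverted and reduced, in front of the mirror.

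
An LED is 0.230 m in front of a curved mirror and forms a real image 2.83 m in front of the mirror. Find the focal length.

f = 0.213 m (concave)

Real image ⇒ d_i = +2.83 m.
1/f = 1/d_o + 1/d_i = 1/(0.230) + 1/(2.83) = 4.701, so f = 0.213 m.
Since f is positive, the curved mirror is concave.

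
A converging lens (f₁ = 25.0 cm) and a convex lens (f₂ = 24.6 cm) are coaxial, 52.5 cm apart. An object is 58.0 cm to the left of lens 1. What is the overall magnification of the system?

m = -1.16

Lens 1: 1/d_i1 = 1/(25.0) − 1/(58.0) = 0.02276, so d_i1 = 43.94 cm; m₁ = −d_i1/d_o1 = -0.7576.
d_o2 = 52.5 − (43.94) = 8.560 cm.
Lens 2: 1/d_i2 = 1/(24.6) − 1/(8.560) = -0.07617, so d_i2 = -13.13 cm; m₂ = −d_i2/d_o2 = +1.534.
m = m₁·m₂ = (-0.7576)(+1.534) = -1.16.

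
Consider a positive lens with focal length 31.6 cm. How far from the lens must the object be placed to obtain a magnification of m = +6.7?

m = −d_i/d_o ⇒ d_i = −m·d_o.
1/f = 1/d_o + 1/d_i = 1/d_o − 1/(m·d_o) = (1 − 1/m)/d_o, so d_o = f(1 − 1/m) = (31.60)(1 − 1/(+6.7)) = 26.9 cm.

26.9 cm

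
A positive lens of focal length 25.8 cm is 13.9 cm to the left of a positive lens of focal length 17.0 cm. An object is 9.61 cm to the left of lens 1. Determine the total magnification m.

Lens 1: 1/d_i1 = 1/(25.8) − 1/(9.61) = -0.06530, so d_i1 = -15.31 cm; m₁ = −d_i1/d_o1 = +1.593.
d_o2 = 13.9 − (-15.31) = 29.21 cm.
Lens 2: 1/d_i2 = 1/(17.0) − 1/(29.21) = 0.02459, so d_i2 = 40.67 cm; m₂ = −d_i2/d_o2 = -1.392.
m = m₁·m₂ = (+1.593)(-1.392) = -2.22.

m = -2.22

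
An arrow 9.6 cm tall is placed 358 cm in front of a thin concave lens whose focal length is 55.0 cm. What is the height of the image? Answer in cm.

1.28 cm

For a concave lens, f = -55.0 cm.
1/d_i = 1/f − 1/d_o = 1/(-55.00) − 1/(358) = -0.02098, so d_i = -47.68 cm.
m = −d_i/d_o = +0.1332.
|h_i| = |m|·h_o = 0.1332 × 9.6 = 1.28 cm. The image is virtual, upright and reduced, on the same side as the object.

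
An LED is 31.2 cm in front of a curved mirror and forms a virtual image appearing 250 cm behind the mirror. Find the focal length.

Virtual image ⇒ d_i = −250 cm.
1/f = 1/d_o + 1/d_i = 1/(31.2) + 1/(-250) = 0.02805, so f = 35.6 cm.
Since f is positive, the curved mirror is concave.

f = 35.6 cm (concave)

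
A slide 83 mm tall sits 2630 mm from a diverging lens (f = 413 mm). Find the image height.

For a diverging lens, f = -413 mm.
1/d_i = 1/f − 1/d_o = 1/(-413.0) − 1/(2630) = -0.002802, so d_i = -356.9 mm.
m = −d_i/d_o = +0.1357.
|h_i| = |m|·h_o = 0.1357 × 83 = 11.3 mm. The image is virtual, upright and reduced, on the same side as the object.

11.3 mm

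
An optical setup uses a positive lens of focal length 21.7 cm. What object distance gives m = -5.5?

25.6 cm

m = −d_i/d_o ⇒ d_i = −m·d_o.
1/f = 1/d_o + 1/d_i = 1/d_o − 1/(m·d_o) = (1 − 1/m)/d_o, so d_o = f(1 − 1/m) = (21.70)(1 − 1/(-5.5)) = 25.6 cm.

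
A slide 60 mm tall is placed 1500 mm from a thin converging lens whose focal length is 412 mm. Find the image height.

1/d_i = 1/f − 1/d_o = 1/(412.0) − 1/(1500) = 0.001761, so d_i = 568.0 mm.
m = −d_i/d_o = -0.3787.
|h_i| = |m|·h_o = 0.3787 × 60 = 22.7 mm. The image is real, inverted and reduced, on the far side of the lens.

22.7 mm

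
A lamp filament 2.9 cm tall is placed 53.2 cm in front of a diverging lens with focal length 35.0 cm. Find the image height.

For a diverging lens, f = -35.0 cm.
1/d_i = 1/f − 1/d_o = 1/(-35.00) − 1/(53.2) = -0.04737, so d_i = -21.11 cm.
m = −d_i/d_o = +0.3968.
|h_i| = |m|·h_o = 0.3968 × 2.9 = 1.15 cm. The image is virtual, upright and reduced, on the same side as the object.

1.15 cm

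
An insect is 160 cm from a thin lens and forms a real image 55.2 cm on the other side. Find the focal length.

Real image ⇒ d_i = +55.2 cm.
1/f = 1/d_o + 1/d_i = 1/(160) + 1/(55.2) = 0.02437, so f = 41.0 cm.
Since f is positive, the thin lens is converging.

f = 41.0 cm (converging)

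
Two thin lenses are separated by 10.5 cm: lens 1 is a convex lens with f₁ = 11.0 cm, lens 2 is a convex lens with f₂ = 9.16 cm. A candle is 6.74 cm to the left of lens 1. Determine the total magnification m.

Lens 1: 1/d_i1 = 1/(11.0) − 1/(6.74) = -0.05746, so d_i1 = -17.40 cm; m₁ = −d_i1/d_o1 = +2.582.
d_o2 = 10.5 − (-17.40) = 27.90 cm.
Lens 2: 1/d_i2 = 1/(9.16) − 1/(27.90) = 0.07333, so d_i2 = 13.64 cm; m₂ = −d_i2/d_o2 = -0.4888.
m = m₁·m₂ = (+2.582)(-0.4888) = -1.26.

m = -1.26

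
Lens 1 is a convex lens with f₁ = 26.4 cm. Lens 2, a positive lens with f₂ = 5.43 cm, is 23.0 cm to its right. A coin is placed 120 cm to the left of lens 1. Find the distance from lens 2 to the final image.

Lens 1: 1/d_i1 = 1/f₁ − 1/d_o1 = 1/(26.4) − 1/(120) = 0.02955, so d_i1 = 33.85 cm.
The intermediate image is 33.85 cm to the right of lens 1, which lies 10.85 cm to the right of lens 2 — a virtual object — so d_o2 = −10.85 cm.
Lens 2: 1/d_i2 = 1/f₂ − 1/d_o2 = 1/(5.43) − 1/(-10.85) = 0.2763, so d_i2 = 3.62 cm.
The final image is real, 3.62 cm to the right of lens 2 (overall magnification ≈ -0.094).

3.62 cm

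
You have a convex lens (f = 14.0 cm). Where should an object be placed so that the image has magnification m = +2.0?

m = −d_i/d_o ⇒ d_i = −m·d_o.
1/f = 1/d_o + 1/d_i = 1/d_o − 1/(m·d_o) = (1 − 1/m)/d_o, so d_o = f(1 − 1/m) = (14.00)(1 − 1/(+2.0)) = 7.00 cm.

7.00 cm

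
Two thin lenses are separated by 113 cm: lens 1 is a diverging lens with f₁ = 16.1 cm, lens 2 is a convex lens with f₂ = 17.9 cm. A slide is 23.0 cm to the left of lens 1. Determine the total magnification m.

f₁ = −16.1 cm (diverging).
Lens 1: 1/d_i1 = 1/(-16.1) − 1/(23.0) = -0.1056, so d_i1 = -9.471 cm; m₁ = −d_i1/d_o1 = +0.4118.
d_o2 = 113 − (-9.471) = 122.5 cm.
Lens 2: 1/d_i2 = 1/(17.9) − 1/(122.5) = 0.04770, so d_i2 = 20.96 cm; m₂ = −d_i2/d_o2 = -0.1711.
m = m₁·m₂ = (+0.4118)(-0.1711) = -0.0705.

m = -0.0705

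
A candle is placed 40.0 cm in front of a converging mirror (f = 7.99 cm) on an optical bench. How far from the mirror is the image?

9.98 cm

Mirror equation: 1/q = 1/f − 1/p = 1/(7.990) − 1/(40.0) = 0.1252 − 0.02500 = 0.1002, so q = 9.98 cm.
The image is real, inverted and reduced, in front of the mirror.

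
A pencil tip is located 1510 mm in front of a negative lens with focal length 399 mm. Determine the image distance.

For a negative lens, f = -399 mm.
Lens equation: 1/s_i = 1/f − 1/s_o = 1/(-399.0) − 1/(1510) = -0.002506 − 0.0006623 = -0.003169, so s_i = -316 mm.
The image is virtual, upright and reduced, on the same side as the object.

316 mm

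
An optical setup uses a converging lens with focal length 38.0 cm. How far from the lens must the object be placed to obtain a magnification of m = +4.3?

m = −d_i/d_o ⇒ d_i = −m·d_o.
1/f = 1/d_o + 1/d_i = 1/d_o − 1/(m·d_o) = (1 − 1/m)/d_o, so d_o = f(1 − 1/m) = (38.00)(1 − 1/(+4.3)) = 29.2 cm.

29.2 cm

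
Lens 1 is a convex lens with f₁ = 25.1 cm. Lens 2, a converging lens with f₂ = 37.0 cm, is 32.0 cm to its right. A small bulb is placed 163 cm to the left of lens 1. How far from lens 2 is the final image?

2.49 cm

Lens 1: 1/d_i1 = 1/f₁ − 1/d_o1 = 1/(25.1) − 1/(163) = 0.03371, so d_i1 = 29.67 cm.
The intermediate image is 29.67 cm to the right of lens 1, which is 32.0 − (29.67) = 2.330 cm to the left of lens 2, so d_o2 = +2.330 cm.
Lens 2: 1/d_i2 = 1/f₂ − 1/d_o2 = 1/(37.0) − 1/(2.330) = -0.4022, so d_i2 = -2.49 cm.
The final image is virtual, 2.49 cm to the left of lens 2 (overall magnification ≈ -0.19).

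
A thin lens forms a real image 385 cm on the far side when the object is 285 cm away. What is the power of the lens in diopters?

P = +0.611 D

d_i = +385 cm.
1/f = 1/d_o + 1/d_i = 1/(285) + 1/(385) = 0.006106 cm⁻¹.
f = 163.8 cm = 1.638 m, so P = 1/f = +0.611 D.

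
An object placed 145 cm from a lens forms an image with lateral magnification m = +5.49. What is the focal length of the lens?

m = −d_i/d_o ⇒ d_i = −m·d_o = −(+5.49)·(145) = -796.1 cm.
1/f = 1/d_o + 1/d_i = 1/(145) + 1/(-796.1) = 0.005640, so f = 177 cm.
Since f is positive, the lens is converging.

f = 177 cm (converging)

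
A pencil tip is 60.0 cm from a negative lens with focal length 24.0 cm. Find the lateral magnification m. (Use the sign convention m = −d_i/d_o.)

For a negative lens, f = -24.0 cm.
1/d_i = 1/f − 1/d_o = 1/(-24.00) − 1/(60.0) = -0.05833, so d_i = -17.14 cm.
m = −d_i/d_o = −(-17.14)/(60.0) = +0.286.
The image is virtual, upright and reduced, on the same side as the object.

m = +0.286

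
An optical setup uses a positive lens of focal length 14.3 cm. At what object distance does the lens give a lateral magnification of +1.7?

m = −d_i/d_o ⇒ d_i = −m·d_o.
1/f = 1/d_o + 1/d_i = 1/d_o − 1/(m·d_o) = (1 − 1/m)/d_o, so d_o = f(1 − 1/m) = (14.30)(1 − 1/(+1.7)) = 5.89 cm.

5.89 cm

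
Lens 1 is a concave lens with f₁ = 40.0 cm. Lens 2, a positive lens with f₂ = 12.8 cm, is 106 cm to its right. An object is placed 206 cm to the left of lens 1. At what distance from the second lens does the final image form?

Lens 1 is diverging, so f₁ = −40.0 cm.
Lens 1: 1/d_i1 = 1/f₁ − 1/d_o1 = 1/(-40.0) − 1/(206) = -0.02985, so d_i1 = -33.50 cm.
The intermediate image is 33.50 cm to the left of lens 1 (virtual), which is 106 − (-33.50) = 139.5 cm to the left of lens 2, so d_o2 = +139.5 cm.
Lens 2: 1/d_i2 = 1/f₂ − 1/d_o2 = 1/(12.8) − 1/(139.5) = 0.07096, so d_i2 = 14.1 cm.
The final image is real, 14.1 cm to the right of lens 2 (overall magnification ≈ -0.016).

14.1 cm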